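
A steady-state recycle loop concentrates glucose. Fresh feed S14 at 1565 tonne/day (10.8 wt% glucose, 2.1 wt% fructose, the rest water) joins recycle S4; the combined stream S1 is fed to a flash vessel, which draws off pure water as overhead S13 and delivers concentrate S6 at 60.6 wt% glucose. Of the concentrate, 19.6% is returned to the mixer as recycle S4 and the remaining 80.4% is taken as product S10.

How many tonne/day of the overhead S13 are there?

Overall glucose balance (none leaves overhead): glucose in fresh feed = glucose in product, i.e. 1565×0.108 = (1−0.196)·S6·0.606.
S6 = 169.02/(0.606×0.804) = 346.9 tonne/day.
Recycle S4 = 0.196×346.9 = 67.993 tonne/day.
Combined feed S1 = 1565 + 67.993 = 1633 tonne/day.
Overhead S13 = S1 − S6 = 1633 − 346.9 = 1286.1 tonne/day.

1286 tonne/day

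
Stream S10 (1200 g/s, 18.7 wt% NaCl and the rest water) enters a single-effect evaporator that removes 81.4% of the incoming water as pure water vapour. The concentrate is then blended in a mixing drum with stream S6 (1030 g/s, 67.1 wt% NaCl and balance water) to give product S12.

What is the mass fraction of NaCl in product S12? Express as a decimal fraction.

Vapour removed = 0.814×0.813×1200 = 794.14 g/s; concentrate = 405.86 g/s.
NaCl reaching the mixer = 224.4 (from concentrate) + 1030×0.671 = 915.53 g/s.
Product flow = 405.86 + 1030 = 1435.9 g/s; NaCl fraction = 0.638.

0.638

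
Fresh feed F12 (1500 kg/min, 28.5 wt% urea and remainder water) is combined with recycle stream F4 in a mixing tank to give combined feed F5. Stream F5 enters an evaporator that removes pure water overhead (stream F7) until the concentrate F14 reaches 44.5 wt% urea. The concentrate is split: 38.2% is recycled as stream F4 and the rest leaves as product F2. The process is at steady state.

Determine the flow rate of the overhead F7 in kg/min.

Overall urea balance (none leaves overhead): urea in fresh feed = urea in product, i.e. 1500×0.285 = (1−0.382)·F14·0.445.
F14 = 427.5/(0.445×0.618) = 1554.5 kg/min.
Recycle F4 = 0.382×1554.5 = 593.81 kg/min.
Combined feed F5 = 1500 + 593.81 = 2093.8 kg/min.
Overhead F7 = F5 − F14 = 2093.8 − 1554.5 = 539.33 kg/min.

539.3 kg/min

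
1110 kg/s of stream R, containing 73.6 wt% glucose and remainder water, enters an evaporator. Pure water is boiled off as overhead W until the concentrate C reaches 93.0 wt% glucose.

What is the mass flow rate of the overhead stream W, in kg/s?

231.5 kg/s

glucose is conserved: 1110×0.736 = 816.96 kg/s all reports to the concentrate.
Concentrate = 816.96/(target fraction) = 878.45 kg/s.
Overhead = 1110 − 878.45 = 231.55 kg/s.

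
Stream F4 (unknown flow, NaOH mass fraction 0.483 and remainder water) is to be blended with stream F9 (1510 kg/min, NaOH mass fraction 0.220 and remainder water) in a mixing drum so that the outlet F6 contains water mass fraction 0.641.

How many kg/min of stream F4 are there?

1693 kg/min

Let F4 be the unknown flow. Total out = 1510 + F4.
water balance: 1177.8 + 0.517·F4 = 0.641·(1510 + F4)
(0.517 − 0.641)·F4 = 0.641×1510 − 1177.8 = -209.89
F4 = -209.89 / -0.124 = 1692.7 kg/min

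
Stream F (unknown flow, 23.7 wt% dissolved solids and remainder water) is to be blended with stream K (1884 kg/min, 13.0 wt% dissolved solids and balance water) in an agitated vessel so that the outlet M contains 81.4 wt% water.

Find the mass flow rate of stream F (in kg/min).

Let F be the unknown flow. Total out = 1884 + F.
water balance: 1639.1 + 0.763·F = 0.814·(1884 + F)
(0.763 − 0.814)·F = 0.814×1884 − 1639.1 = -105.5
F = -105.5 / -0.051 = 2068.7 kg/min

2069 kg/min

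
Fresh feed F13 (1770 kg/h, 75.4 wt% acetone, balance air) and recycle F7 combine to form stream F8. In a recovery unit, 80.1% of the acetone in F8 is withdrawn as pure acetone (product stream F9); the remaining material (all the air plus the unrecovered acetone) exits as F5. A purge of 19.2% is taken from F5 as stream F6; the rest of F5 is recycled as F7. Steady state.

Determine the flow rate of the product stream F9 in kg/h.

acetone in F8: m_A = 1770×0.754 + (1−0.192)·(1−0.801)·m_A, so m_A = 1334.6/0.8392 = 1590.3 kg/h.
Product F9 = 0.801×1590.3 = 1273.8 kg/h.

1274 kg/h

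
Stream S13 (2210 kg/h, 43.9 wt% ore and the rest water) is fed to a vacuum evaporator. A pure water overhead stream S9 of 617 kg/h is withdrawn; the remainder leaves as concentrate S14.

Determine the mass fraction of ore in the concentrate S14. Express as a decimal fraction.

ore is not removed: 2210×0.439 = 970.19 kg/h of ore enters S14.
Concentrate = 2210 − 617 = 1593 kg/h.
Mass fraction = 970.19/1593 = 0.609.

0.609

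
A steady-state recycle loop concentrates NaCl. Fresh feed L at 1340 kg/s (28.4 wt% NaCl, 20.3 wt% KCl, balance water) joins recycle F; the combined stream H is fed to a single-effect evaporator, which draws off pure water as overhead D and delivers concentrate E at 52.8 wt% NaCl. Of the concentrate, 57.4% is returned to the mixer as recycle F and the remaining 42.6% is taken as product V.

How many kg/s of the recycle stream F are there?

971.2 kg/s

Overall NaCl balance (none leaves overhead): NaCl in fresh feed = NaCl in product, i.e. 1340×0.284 = (1−0.574)·E·0.528.
E = 380.56/(0.528×0.426) = 1691.9 kg/s.
Recycle F = 0.574×1691.9 = 971.16 kg/s.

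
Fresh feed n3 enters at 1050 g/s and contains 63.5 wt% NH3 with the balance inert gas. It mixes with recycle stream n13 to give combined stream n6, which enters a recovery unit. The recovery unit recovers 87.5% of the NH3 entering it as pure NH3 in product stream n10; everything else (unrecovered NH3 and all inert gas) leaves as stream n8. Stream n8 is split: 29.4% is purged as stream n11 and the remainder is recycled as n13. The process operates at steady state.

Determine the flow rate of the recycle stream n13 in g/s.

inert gas enters only via n3 and leaves only via the purge: 1050×0.365 = 0.294×(inert gas in n8), and the recovery unit passes all inert gas, so inert gas in n6 = inert gas in n8 = 1303.6 g/s.
NH3 in n6: m_A = 1050×0.635 + (1−0.294)·(1−0.875)·m_A, so m_A = 666.75/0.9118 = 731.29 g/s.
n8 = (1−0.875)×731.29 + 1303.6 = 1395 g/s.
Recycle n13 = (1−0.294)×1395 = 984.86 g/s.

984.9 g/s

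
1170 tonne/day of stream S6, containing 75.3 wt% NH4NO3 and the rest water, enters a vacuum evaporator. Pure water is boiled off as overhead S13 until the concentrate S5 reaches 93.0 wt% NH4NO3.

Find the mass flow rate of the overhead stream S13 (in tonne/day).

222.7 tonne/day

NH4NO3 is conserved: 1170×0.753 = 881.01 tonne/day all reports to the concentrate.
Concentrate = 881.01/(target fraction) = 947.32 tonne/day.
Overhead = 1170 − 947.32 = 222.68 tonne/day.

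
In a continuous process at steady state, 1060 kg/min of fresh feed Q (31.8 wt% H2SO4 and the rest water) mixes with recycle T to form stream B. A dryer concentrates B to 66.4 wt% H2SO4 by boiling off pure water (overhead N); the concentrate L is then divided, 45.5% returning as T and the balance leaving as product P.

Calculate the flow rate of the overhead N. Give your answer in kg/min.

Overall H2SO4 balance (none leaves overhead): H2SO4 in fresh feed = H2SO4 in product, i.e. 1060×0.318 = (1−0.455)·L·0.664.
L = 337.08/(0.664×0.545) = 931.47 kg/min.
Recycle T = 0.455×931.47 = 423.82 kg/min.
Combined feed B = 1060 + 423.82 = 1483.8 kg/min.
Overhead N = B − L = 1483.8 − 931.47 = 552.35 kg/min.

552.3 kg/min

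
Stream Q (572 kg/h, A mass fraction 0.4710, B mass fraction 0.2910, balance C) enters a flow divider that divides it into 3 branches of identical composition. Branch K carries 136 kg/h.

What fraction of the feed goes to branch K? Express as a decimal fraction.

0.238

Fraction to K = 136/572 = 0.2378.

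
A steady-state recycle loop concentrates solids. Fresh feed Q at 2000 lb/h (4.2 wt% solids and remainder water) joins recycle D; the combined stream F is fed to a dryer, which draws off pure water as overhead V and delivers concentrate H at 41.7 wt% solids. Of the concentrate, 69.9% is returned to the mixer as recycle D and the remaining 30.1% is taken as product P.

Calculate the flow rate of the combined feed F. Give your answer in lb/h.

2468 lb/h

Overall solids balance (none leaves overhead): solids in fresh feed = solids in product, i.e. 2000×0.042 = (1−0.699)·H·0.417.
H = 84/(0.417×0.301) = 669.23 lb/h.
Recycle D = 0.699×669.23 = 467.79 lb/h.
Combined feed F = 2000 + 467.79 = 2467.8 lb/h.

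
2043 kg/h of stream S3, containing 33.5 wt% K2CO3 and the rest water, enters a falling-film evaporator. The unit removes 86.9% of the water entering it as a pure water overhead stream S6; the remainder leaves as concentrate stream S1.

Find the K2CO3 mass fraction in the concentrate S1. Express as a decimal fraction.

K2CO3 is not removed: 2043×0.335 = 684.41 kg/h of K2CO3 enters S1.
water entering = 2043×0.665 = 1358.6 kg/h; overhead removed = 0.869×1358.6 = 1180.6 kg/h.
Concentrate = 2043 − 1180.6 = 862.38 kg/h.
Mass fraction = 684.41/862.38 = 0.794.

0.794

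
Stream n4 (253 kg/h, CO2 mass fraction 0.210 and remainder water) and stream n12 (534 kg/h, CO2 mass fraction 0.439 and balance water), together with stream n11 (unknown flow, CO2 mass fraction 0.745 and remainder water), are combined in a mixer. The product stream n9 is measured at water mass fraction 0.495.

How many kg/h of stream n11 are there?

Let n11 be the unknown flow. Total out = 787 + n11.
water balance: 499.44 + 0.255·n11 = 0.495·(787 + n11)
(0.255 − 0.495)·n11 = 0.495×787 − 499.44 = -109.88
n11 = -109.88 / -0.240 = 457.83 kg/h

457.8 kg/h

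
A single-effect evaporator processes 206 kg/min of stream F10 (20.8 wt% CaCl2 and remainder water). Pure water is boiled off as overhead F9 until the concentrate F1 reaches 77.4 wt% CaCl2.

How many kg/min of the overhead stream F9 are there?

CaCl2 is conserved: 206×0.208 = 42.848 kg/min all reports to the concentrate.
Concentrate = 42.848/(target fraction) = 55.359 kg/min.
Overhead = 206 − 55.359 = 150.64 kg/min.

150.6 kg/min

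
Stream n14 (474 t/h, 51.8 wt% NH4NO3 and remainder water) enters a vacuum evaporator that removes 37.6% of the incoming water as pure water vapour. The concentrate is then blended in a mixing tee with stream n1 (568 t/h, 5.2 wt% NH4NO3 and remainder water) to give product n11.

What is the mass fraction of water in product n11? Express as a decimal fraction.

Vapour removed = 0.376×0.482×474 = 85.904 t/h; concentrate = 388.1 t/h.
water reaching the mixer = 142.56 (from concentrate) + 568×0.948 = 681.03 t/h.
Product flow = 388.1 + 568 = 956.1 t/h; water fraction = 0.7123.

0.7123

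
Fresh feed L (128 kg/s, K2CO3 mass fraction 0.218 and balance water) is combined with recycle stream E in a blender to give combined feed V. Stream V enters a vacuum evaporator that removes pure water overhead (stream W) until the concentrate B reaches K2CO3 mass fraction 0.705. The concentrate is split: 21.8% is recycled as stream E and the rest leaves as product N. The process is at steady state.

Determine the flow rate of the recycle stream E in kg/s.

Overall K2CO3 balance (none leaves overhead): K2CO3 in fresh feed = K2CO3 in product, i.e. 128×0.218 = (1−0.218)·B·0.705.
B = 27.904/(0.705×0.782) = 50.614 kg/s.
Recycle E = 0.218×50.614 = 11.034 kg/s.

11.03 kg/s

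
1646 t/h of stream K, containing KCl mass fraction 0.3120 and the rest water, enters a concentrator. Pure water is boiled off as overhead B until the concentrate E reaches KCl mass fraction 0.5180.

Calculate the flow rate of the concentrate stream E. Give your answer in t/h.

991.4 t/h

KCl is conserved: 1646×0.312 = 513.55 t/h all reports to the concentrate.
Concentrate = 513.55/(target fraction) = 991.41 t/h.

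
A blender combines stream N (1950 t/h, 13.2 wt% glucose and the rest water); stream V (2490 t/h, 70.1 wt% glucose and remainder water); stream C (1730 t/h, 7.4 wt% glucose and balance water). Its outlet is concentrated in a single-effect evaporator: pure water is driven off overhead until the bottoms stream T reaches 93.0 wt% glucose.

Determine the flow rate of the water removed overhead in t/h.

glucose entering = 1950×0.132 + 2490×0.701 + 1730×0.074 = 2130.9 t/h.
All glucose reports to T, so T = 2130.9/0.930 = 2291.3 t/h.
Total feed = 6170 t/h; overhead = 6170 − 2291.3 = 3878.7 t/h.

3879 t/h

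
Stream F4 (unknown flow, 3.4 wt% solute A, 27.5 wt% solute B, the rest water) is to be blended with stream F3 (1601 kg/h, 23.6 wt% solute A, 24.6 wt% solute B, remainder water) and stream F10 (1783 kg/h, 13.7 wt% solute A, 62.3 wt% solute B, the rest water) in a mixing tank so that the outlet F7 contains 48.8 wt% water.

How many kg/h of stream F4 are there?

Let F4 be the unknown flow. Total out = 3384 + F4.
water balance: 1257.2 + 0.691·F4 = 0.488·(3384 + F4)
(0.691 − 0.488)·F4 = 0.488×3384 − 1257.2 = 394.15
F4 = 394.15 / 0.203 = 1941.6 kg/h

1942 kg/h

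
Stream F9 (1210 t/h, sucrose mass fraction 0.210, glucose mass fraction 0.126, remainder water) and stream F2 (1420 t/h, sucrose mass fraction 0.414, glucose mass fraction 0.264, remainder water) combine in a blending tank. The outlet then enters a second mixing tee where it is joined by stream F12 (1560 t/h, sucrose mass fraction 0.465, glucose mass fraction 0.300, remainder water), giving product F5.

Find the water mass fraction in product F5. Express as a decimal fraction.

0.388

Overall, product flow = 4190 t/h.
water in = 1210×0.664 + 1420×0.322 + 1560×0.235 = 1627.3 t/h.
water fraction in F5 = 0.388.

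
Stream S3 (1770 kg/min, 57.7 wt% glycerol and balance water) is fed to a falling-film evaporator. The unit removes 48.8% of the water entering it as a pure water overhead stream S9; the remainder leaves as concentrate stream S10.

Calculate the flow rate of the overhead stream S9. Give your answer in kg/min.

water entering = 1770×0.423 = 748.71 kg/min; overhead removed = 0.488×748.71 = 365.37 kg/min.

365.4 kg/min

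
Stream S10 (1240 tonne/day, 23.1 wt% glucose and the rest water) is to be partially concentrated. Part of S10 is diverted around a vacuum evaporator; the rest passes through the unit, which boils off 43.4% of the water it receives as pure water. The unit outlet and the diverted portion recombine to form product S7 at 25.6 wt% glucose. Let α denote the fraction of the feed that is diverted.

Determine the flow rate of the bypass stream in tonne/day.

All 1240×0.231 = 286.44 tonne/day of glucose reaches S7, so S7 = 286.44/0.256 = 1118.9 tonne/day and vapour = 121.09 tonne/day.
The evaporator receives (1−α)·1240 of feed at 0.769 water and removes 0.434 of that water:
0.434×0.769×(1−α)×1240 = 121.09
(1−α) = 121.09/413.85 = 0.2926;  α = 0.7074.
Bypass flow = 0.7074×1240 = 877.17 tonne/day.

877.2 tonne/day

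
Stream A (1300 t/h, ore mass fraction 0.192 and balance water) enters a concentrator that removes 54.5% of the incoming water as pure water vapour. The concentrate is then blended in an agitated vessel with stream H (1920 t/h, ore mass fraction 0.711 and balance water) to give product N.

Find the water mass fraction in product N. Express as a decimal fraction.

0.390

Vapour removed = 0.545×0.808×1300 = 572.47 t/h; concentrate = 727.53 t/h.
water reaching the mixer = 477.93 (from concentrate) + 1920×0.289 = 1032.8 t/h.
Product flow = 727.53 + 1920 = 2647.5 t/h; water fraction = 0.390.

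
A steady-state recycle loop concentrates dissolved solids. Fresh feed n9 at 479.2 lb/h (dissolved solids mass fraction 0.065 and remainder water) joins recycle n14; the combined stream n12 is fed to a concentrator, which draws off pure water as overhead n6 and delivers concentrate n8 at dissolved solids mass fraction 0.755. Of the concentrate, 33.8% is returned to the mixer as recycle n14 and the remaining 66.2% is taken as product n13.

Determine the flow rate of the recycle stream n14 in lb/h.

Overall dissolved solids balance (none leaves overhead): dissolved solids in fresh feed = dissolved solids in product, i.e. 479.2×0.065 = (1−0.338)·n8·0.755.
n8 = 31.148/(0.755×0.662) = 62.32 lb/h.
Recycle n14 = 0.338×62.32 = 21.064 lb/h.

21.06 lb/h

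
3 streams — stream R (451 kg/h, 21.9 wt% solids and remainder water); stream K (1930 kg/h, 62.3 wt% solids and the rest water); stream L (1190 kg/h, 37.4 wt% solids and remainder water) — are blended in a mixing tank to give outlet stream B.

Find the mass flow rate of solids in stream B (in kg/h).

1746 kg/h

solids out = solids in = 451×0.219 + 1930×0.623 + 1190×0.374 = 1746.2 kg/h.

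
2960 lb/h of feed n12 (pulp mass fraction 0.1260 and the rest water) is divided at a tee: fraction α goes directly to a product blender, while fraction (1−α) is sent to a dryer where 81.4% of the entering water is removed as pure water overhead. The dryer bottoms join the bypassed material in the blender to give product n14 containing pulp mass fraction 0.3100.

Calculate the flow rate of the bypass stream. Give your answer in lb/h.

All 2960×0.126 = 372.96 lb/h of pulp reaches n14, so n14 = 372.96/0.310 = 1203.1 lb/h and vapour = 1756.9 lb/h.
The evaporator receives (1−α)·2960 of feed at 0.874 water and removes 0.814 of that water:
0.814×0.874×(1−α)×2960 = 1756.9
(1−α) = 1756.9/2105.9 = 0.8343;  α = 0.1657.
Bypass flow = 0.1657×2960 = 490.48 lb/h.

490.5 lb/h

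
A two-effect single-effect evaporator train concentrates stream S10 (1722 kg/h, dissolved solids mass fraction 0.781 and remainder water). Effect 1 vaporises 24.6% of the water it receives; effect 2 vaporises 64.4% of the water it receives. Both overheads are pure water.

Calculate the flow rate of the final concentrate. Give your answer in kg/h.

water in feed = 1722×0.219 = 377.12 kg/h.
After stage 1: water left = (1−0.246)×377.12 = 284.35; stream total = 1629.2 kg/h.
After stage 2: water left = (1−0.644)×284.35 = 101.23; final concentrate = 1446.1 kg/h.

1446 kg/h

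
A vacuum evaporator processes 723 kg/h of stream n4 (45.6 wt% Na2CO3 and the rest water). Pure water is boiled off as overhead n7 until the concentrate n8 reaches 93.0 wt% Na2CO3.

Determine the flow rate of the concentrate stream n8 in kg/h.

354.5 kg/h

Na2CO3 is conserved: 723×0.456 = 329.69 kg/h all reports to the concentrate.
Concentrate = 329.69/(target fraction) = 354.5 kg/h.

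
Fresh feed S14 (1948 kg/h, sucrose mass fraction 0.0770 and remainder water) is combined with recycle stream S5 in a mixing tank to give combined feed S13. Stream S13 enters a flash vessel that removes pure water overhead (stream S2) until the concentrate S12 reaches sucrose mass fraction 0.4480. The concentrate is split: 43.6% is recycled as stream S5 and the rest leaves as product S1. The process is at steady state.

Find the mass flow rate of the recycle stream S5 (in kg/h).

258.8 kg/h

Overall sucrose balance (none leaves overhead): sucrose in fresh feed = sucrose in product, i.e. 1948×0.077 = (1−0.436)·S12·0.448.
S12 = 150/(0.448×0.564) = 593.64 kg/h.
Recycle S5 = 0.436×593.64 = 258.83 kg/h.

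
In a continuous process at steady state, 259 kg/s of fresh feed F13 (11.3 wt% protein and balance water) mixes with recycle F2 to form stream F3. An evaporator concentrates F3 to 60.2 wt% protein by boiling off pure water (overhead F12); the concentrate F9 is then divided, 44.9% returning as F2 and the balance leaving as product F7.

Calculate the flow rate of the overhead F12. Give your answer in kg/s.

Overall protein balance (none leaves overhead): protein in fresh feed = protein in product, i.e. 259×0.113 = (1−0.449)·F9·0.602.
F9 = 29.267/(0.602×0.551) = 88.233 kg/s.
Recycle F2 = 0.449×88.233 = 39.617 kg/s.
Combined feed F3 = 259 + 39.617 = 298.62 kg/s.
Overhead F12 = F3 − F9 = 298.62 − 88.233 = 210.38 kg/s.

210.4 kg/s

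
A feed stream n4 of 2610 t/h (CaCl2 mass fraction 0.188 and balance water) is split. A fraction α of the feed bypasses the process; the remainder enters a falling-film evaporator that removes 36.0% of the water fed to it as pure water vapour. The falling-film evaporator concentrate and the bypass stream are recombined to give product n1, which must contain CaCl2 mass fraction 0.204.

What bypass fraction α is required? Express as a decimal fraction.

0.732

All 2610×0.188 = 490.68 t/h of CaCl2 reaches n1, so n1 = 490.68/0.204 = 2405.3 t/h and vapour = 204.71 t/h.
The evaporator receives (1−α)·2610 of feed at 0.812 water and removes 0.360 of that water:
0.360×0.812×(1−α)×2610 = 204.71
(1−α) = 204.71/762.96 = 0.2683;  α = 0.7317.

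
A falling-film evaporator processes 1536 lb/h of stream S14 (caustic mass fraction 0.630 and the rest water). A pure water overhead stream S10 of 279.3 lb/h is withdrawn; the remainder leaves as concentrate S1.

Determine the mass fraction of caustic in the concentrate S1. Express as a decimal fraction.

0.770

caustic is not removed: 1536×0.630 = 967.68 lb/h of caustic enters S1.
Concentrate = 1536 − 279.3 = 1256.7 lb/h.
Mass fraction = 967.68/1256.7 = 0.770.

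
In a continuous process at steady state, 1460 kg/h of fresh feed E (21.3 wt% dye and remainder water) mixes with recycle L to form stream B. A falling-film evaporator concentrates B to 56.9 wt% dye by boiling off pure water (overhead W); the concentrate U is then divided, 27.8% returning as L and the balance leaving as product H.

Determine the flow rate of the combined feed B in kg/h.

1670 kg/h

Overall dye balance (none leaves overhead): dye in fresh feed = dye in product, i.e. 1460×0.213 = (1−0.278)·U·0.569.
U = 310.98/(0.569×0.722) = 756.98 kg/h.
Recycle L = 0.278×756.98 = 210.44 kg/h.
Combined feed B = 1460 + 210.44 = 1670.4 kg/h.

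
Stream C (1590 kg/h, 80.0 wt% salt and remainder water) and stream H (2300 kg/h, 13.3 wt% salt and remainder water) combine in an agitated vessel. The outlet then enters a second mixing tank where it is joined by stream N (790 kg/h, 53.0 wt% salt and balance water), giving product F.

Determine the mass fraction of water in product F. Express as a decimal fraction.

0.5734

Overall, product flow = 4680 kg/h.
water in = 1590×0.200 + 2300×0.867 + 790×0.470 = 2683.4 kg/h.
water fraction in F = 0.5734.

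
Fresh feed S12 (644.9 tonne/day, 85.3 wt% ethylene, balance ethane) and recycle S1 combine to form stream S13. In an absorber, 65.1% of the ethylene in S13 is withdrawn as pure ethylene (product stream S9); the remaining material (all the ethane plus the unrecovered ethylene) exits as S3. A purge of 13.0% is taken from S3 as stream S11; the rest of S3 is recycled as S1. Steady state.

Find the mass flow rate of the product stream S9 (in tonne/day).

514.3 tonne/day

ethylene in S13: m_A = 644.9×0.853 + (1−0.130)·(1−0.651)·m_A, so m_A = 550.1/0.6964 = 789.95 tonne/day.
Product S9 = 0.651×789.95 = 514.26 tonne/day.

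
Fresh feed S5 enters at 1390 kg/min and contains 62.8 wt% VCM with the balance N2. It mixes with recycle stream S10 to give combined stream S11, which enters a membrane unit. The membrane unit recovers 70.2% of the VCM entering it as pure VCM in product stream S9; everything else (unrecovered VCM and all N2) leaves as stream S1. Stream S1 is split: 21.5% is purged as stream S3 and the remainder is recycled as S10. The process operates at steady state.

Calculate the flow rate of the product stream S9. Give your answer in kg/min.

799.9 kg/min

VCM in S11: m_A = 1390×0.628 + (1−0.215)·(1−0.702)·m_A, so m_A = 872.92/0.7661 = 1139.5 kg/min.
Product S9 = 0.702×1139.5 = 799.91 kg/min.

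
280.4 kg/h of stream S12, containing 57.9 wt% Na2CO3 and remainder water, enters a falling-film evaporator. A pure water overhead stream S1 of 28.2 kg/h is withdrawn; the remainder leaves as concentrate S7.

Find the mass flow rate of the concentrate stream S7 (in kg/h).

252.2 kg/h

Concentrate = 280.4 − 28.2 = 252.2 kg/h.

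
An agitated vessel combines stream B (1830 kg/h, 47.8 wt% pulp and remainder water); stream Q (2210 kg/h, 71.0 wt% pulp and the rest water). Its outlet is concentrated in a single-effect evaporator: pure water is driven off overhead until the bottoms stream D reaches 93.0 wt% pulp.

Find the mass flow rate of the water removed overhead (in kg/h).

1412 kg/h

pulp entering = 1830×0.478 + 2210×0.710 = 2443.8 kg/h.
All pulp reports to D, so D = 2443.8/0.930 = 2627.8 kg/h.
Total feed = 4040 kg/h; overhead = 4040 − 2627.8 = 1412.2 kg/h.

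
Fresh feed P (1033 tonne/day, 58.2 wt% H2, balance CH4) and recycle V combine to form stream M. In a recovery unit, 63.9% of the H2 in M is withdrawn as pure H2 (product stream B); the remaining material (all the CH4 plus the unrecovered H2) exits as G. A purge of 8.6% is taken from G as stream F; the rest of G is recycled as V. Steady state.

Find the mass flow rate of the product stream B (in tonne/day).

H2 in M: m_A = 1033×0.582 + (1−0.086)·(1−0.639)·m_A, so m_A = 601.21/0.6700 = 897.26 tonne/day.
Product B = 0.639×897.26 = 573.35 tonne/day.

573.3 tonne/day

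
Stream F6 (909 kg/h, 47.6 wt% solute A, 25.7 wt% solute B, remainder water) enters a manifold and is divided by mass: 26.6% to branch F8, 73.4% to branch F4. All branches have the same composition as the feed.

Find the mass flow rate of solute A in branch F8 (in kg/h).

115.1 kg/h

Branch F8 total = 0.266×909 = 241.79 kg/h.
solute A in F8 = 0.476×241.79 = 115.09 kg/h.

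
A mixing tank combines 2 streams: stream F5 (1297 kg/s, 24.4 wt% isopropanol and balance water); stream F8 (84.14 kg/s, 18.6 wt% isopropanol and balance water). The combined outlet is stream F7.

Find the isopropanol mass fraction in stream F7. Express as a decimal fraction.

0.240

Total flow out = 1297 + 84.14 = 1381.1 kg/s.
isopropanol in = 1297×0.244 + 84.14×0.186 = 332.12 kg/s.
isopropanol mass fraction in F7 = 332.12/1381.1 = 0.240.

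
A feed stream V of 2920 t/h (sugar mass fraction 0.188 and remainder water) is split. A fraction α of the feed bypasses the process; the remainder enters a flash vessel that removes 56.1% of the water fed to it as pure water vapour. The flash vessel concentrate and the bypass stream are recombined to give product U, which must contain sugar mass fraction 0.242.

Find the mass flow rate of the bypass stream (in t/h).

1490 t/h

All 2920×0.188 = 548.96 t/h of sugar reaches U, so U = 548.96/0.242 = 2268.4 t/h and vapour = 651.57 t/h.
The evaporator receives (1−α)·2920 of feed at 0.812 water and removes 0.561 of that water:
0.561×0.812×(1−α)×2920 = 651.57
(1−α) = 651.57/1330.2 = 0.4898;  α = 0.5102.
Bypass flow = 0.5102×2920 = 1489.6 t/h.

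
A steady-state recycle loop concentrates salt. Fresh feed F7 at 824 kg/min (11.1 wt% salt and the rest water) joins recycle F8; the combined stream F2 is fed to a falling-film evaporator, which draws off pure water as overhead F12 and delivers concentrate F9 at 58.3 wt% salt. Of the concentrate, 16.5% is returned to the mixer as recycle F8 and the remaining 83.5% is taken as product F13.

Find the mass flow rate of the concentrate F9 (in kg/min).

Overall salt balance (none leaves overhead): salt in fresh feed = salt in product, i.e. 824×0.111 = (1−0.165)·F9·0.583.
F9 = 91.464/(0.583×0.835) = 187.89 kg/min.

187.9 kg/min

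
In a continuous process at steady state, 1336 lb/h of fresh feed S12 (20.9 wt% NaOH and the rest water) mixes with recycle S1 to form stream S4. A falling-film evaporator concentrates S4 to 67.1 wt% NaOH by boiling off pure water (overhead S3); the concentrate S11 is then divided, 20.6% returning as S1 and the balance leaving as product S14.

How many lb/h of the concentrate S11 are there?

Overall NaOH balance (none leaves overhead): NaOH in fresh feed = NaOH in product, i.e. 1336×0.209 = (1−0.206)·S11·0.671.
S11 = 279.22/(0.671×0.794) = 524.09 lb/h.

524.1 lb/h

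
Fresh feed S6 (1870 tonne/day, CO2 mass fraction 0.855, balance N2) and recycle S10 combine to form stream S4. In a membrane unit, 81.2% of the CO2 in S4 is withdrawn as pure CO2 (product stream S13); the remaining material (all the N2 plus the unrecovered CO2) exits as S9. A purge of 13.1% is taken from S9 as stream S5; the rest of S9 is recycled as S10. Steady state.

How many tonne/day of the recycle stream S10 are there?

N2 enters only via S6 and leaves only via the purge: 1870×0.145 = 0.131×(N2 in S9), and the membrane unit passes all N2, so N2 in S4 = N2 in S9 = 2069.8 tonne/day.
CO2 in S4: m_A = 1870×0.855 + (1−0.131)·(1−0.812)·m_A, so m_A = 1598.8/0.8366 = 1911.1 tonne/day.
S9 = (1−0.812)×1911.1 + 2069.8 = 2429.1 tonne/day.
Recycle S10 = (1−0.131)×2429.1 = 2110.9 tonne/day.

2111 tonne/day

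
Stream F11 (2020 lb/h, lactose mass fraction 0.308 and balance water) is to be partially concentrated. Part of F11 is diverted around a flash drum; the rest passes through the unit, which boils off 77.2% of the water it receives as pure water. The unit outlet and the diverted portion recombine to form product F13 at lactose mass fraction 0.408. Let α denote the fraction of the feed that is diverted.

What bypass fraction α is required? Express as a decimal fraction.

0.541

All 2020×0.308 = 622.16 lb/h of lactose reaches F13, so F13 = 622.16/0.408 = 1524.9 lb/h and vapour = 495.1 lb/h.
The evaporator receives (1−α)·2020 of feed at 0.692 water and removes 0.772 of that water:
0.772×0.692×(1−α)×2020 = 495.1
(1−α) = 495.1/1079.1 = 0.4588;  α = 0.5412.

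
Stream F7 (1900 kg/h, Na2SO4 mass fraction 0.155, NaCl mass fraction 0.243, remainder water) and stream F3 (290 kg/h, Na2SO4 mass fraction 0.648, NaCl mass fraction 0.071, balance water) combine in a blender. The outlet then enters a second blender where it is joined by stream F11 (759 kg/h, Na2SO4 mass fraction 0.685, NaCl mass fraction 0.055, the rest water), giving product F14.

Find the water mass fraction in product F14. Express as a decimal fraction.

Overall, product flow = 2949 kg/h.
water in = 1900×0.602 + 290×0.281 + 759×0.260 = 1422.6 kg/h.
water fraction in F14 = 0.482.

0.482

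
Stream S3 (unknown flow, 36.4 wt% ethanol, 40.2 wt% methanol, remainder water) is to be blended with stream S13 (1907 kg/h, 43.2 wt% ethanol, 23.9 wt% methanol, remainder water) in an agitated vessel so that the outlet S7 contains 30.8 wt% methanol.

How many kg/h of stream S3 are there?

Let S3 be the unknown flow. Total out = 1907 + S3.
methanol balance: 455.77 + 0.402·S3 = 0.308·(1907 + S3)
(0.402 − 0.308)·S3 = 0.308×1907 − 455.77 = 131.58
S3 = 131.58 / 0.094 = 1399.8 kg/h

1400 kg/h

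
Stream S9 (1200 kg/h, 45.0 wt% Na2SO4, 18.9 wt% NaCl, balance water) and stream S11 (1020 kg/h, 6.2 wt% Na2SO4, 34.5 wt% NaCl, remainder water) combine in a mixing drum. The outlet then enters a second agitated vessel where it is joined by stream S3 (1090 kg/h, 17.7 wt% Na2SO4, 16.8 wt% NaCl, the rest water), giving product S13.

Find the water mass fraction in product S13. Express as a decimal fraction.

Overall, product flow = 3310 kg/h.
water in = 1200×0.361 + 1020×0.593 + 1090×0.655 = 1752 kg/h.
water fraction in S13 = 0.529.

0.529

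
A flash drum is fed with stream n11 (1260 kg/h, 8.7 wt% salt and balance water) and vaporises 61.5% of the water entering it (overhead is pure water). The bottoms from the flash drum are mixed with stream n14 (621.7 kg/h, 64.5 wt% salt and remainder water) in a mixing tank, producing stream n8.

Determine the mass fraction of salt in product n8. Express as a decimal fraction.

Vapour removed = 0.615×0.913×1260 = 707.48 kg/h; concentrate = 552.52 kg/h.
salt reaching the mixer = 109.62 (from concentrate) + 621.7×0.645 = 510.62 kg/h.
Product flow = 552.52 + 621.7 = 1174.2 kg/h; salt fraction = 0.435.

0.435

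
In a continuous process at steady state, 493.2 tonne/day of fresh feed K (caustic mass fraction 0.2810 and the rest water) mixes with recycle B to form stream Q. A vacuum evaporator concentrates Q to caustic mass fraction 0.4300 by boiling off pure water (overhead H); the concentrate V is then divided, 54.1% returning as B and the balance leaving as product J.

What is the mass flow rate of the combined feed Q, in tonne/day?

Overall caustic balance (none leaves overhead): caustic in fresh feed = caustic in product, i.e. 493.2×0.281 = (1−0.541)·V·0.430.
V = 138.59/(0.430×0.459) = 702.18 tonne/day.
Recycle B = 0.541×702.18 = 379.88 tonne/day.
Combined feed Q = 493.2 + 379.88 = 873.08 tonne/day.

873.1 tonne/day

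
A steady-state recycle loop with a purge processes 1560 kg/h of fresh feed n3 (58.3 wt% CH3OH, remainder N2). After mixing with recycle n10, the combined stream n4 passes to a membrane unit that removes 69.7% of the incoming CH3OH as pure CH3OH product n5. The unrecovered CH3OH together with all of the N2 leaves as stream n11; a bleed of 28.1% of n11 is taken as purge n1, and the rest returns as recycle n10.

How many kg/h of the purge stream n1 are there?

749.5 kg/h

N2 enters only via n3 and leaves only via the purge: 1560×0.417 = 0.281×(N2 in n11), and the membrane unit passes all N2, so N2 in n4 = N2 in n11 = 2315 kg/h.
CH3OH in n4: m_A = 1560×0.583 + (1−0.281)·(1−0.697)·m_A, so m_A = 909.48/0.7821 = 1162.8 kg/h.
n11 = (1−0.697)×1162.8 + 2315 = 2667.3 kg/h.
Purge n1 = 0.281×2667.3 = 749.52 kg/h.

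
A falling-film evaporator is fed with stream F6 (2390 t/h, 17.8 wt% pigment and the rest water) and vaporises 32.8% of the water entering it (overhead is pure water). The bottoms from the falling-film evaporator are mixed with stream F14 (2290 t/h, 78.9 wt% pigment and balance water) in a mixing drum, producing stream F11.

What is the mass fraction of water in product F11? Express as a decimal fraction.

Vapour removed = 0.328×0.822×2390 = 644.38 t/h; concentrate = 1745.6 t/h.
water reaching the mixer = 1320.2 (from concentrate) + 2290×0.211 = 1803.4 t/h.
Product flow = 1745.6 + 2290 = 4035.6 t/h; water fraction = 0.447.

0.447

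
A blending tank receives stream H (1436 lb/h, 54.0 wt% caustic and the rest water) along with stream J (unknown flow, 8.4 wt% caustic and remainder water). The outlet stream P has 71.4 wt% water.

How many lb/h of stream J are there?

1806 lb/h

Let J be the unknown flow. Total out = 1436 + J.
water balance: 660.56 + 0.916·J = 0.714·(1436 + J)
(0.916 − 0.714)·J = 0.714×1436 − 660.56 = 364.74
J = 364.74 / 0.202 = 1805.7 lb/h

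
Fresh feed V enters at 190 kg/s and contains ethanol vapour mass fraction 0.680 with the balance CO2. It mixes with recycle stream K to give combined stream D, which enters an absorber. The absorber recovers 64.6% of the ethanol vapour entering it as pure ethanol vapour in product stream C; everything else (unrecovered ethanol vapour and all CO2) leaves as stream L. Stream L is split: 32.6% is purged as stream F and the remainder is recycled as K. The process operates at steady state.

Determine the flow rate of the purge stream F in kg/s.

80.38 kg/s

CO2 enters only via V and leaves only via the purge: 190×0.320 = 0.326×(CO2 in L), and the absorber passes all CO2, so CO2 in D = CO2 in L = 186.5 kg/s.
ethanol vapour in D: m_A = 190×0.680 + (1−0.326)·(1−0.646)·m_A, so m_A = 129.2/0.7614 = 169.69 kg/s.
L = (1−0.646)×169.69 + 186.5 = 246.57 kg/s.
Purge F = 0.326×246.57 = 80.383 kg/s.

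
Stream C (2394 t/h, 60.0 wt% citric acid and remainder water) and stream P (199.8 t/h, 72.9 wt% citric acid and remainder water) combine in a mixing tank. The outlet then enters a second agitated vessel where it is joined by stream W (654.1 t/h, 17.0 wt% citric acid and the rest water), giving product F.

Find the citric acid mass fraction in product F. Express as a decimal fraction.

Overall, product flow = 3247.9 t/h.
citric acid in = 2394×0.600 + 199.8×0.729 + 654.1×0.170 = 1693.3 t/h.
citric acid fraction in F = 0.521.

0.521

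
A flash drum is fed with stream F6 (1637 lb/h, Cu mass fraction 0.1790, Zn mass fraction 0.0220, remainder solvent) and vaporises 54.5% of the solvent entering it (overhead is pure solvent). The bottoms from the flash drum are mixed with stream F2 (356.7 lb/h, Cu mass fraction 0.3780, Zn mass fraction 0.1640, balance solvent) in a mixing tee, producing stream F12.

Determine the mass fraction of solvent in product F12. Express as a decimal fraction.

Vapour removed = 0.545×0.799×1637 = 712.84 lb/h; concentrate = 924.16 lb/h.
solvent reaching the mixer = 595.12 (from concentrate) + 356.7×0.458 = 758.49 lb/h.
Product flow = 924.16 + 356.7 = 1280.9 lb/h; solvent fraction = 0.5922.

0.5922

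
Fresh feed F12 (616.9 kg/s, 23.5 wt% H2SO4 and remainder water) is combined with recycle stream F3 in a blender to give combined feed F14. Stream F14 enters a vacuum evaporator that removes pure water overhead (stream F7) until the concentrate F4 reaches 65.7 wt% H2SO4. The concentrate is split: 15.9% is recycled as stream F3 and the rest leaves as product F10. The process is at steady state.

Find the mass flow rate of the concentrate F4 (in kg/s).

262.4 kg/s

Overall H2SO4 balance (none leaves overhead): H2SO4 in fresh feed = H2SO4 in product, i.e. 616.9×0.235 = (1−0.159)·F4·0.657.
F4 = 144.97/(0.657×0.841) = 262.37 kg/s.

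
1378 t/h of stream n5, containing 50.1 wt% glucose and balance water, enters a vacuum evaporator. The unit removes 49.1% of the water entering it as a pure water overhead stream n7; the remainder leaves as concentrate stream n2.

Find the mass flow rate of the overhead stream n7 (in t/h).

337.6 t/h

water entering = 1378×0.499 = 687.62 t/h; overhead removed = 0.491×687.62 = 337.62 t/h.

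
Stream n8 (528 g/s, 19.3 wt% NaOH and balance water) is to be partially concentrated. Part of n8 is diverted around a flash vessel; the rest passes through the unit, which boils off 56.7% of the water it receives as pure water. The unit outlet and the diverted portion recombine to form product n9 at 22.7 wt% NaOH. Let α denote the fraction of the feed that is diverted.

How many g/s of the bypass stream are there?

355.2 g/s

All 528×0.193 = 101.9 g/s of NaOH reaches n9, so n9 = 101.9/0.227 = 448.92 g/s and vapour = 79.084 g/s.
The evaporator receives (1−α)·528 of feed at 0.807 water and removes 0.567 of that water:
0.567×0.807×(1−α)×528 = 79.084
(1−α) = 79.084/241.6 = 0.3273;  α = 0.6727.
Bypass flow = 0.6727×528 = 355.17 g/s.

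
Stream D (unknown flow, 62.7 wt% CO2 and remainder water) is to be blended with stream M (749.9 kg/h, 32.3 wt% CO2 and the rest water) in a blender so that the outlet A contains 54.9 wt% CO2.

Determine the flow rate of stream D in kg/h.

2173 kg/h

Let D be the unknown flow. Total out = 749.9 + D.
CO2 balance: 242.22 + 0.627·D = 0.549·(749.9 + D)
(0.627 − 0.549)·D = 0.549×749.9 − 242.22 = 169.48
D = 169.48 / 0.078 = 2172.8 kg/h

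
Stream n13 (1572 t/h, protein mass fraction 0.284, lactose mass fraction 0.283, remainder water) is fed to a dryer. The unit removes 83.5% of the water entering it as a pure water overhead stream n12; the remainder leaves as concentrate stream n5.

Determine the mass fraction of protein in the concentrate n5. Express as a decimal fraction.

protein is not removed: 1572×0.284 = 446.45 t/h of protein enters n5.
water entering = 1572×0.433 = 680.68 t/h; overhead removed = 0.835×680.68 = 568.36 t/h.
Concentrate = 1572 − 568.36 = 1003.6 t/h.
Mass fraction = 446.45/1003.6 = 0.445.

0.445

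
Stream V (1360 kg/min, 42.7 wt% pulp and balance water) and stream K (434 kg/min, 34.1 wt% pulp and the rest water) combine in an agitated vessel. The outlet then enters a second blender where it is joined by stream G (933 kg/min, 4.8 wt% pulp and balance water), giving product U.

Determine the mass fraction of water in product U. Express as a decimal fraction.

Overall, product flow = 2727 kg/min.
water in = 1360×0.573 + 434×0.659 + 933×0.952 = 1953.5 kg/min.
water fraction in U = 0.7164.

0.7164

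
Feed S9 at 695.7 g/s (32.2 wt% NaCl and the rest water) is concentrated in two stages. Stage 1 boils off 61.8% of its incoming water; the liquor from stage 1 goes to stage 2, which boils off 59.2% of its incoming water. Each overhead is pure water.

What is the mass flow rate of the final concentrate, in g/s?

297.5 g/s

water in feed = 695.7×0.678 = 471.68 g/s.
After stage 1: water left = (1−0.618)×471.68 = 180.18; stream total = 404.2 g/s.
After stage 2: water left = (1−0.592)×180.18 = 73.515; final concentrate = 297.53 g/s.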